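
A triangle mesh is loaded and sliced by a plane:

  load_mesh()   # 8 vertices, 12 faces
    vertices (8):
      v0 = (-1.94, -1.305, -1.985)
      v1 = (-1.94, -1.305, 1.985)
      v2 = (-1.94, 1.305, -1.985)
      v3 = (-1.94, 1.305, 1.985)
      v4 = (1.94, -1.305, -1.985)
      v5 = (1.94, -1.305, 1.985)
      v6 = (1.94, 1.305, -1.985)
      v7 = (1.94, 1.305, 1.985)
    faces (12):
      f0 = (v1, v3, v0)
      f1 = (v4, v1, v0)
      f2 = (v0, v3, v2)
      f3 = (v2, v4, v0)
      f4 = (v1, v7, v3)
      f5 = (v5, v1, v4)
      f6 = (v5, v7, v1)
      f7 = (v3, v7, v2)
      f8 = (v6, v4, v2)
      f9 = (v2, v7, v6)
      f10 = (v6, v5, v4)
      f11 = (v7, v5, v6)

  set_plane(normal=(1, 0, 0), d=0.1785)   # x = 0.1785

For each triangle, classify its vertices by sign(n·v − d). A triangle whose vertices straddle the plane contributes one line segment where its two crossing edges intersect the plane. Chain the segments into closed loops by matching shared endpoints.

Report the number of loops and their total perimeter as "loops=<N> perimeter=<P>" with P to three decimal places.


loops=1 perimeter=13.160

Straddling triangles (8 of 12):
  (v4,v1,v0) [+--] → (0.1785, -1.305, -0.18264)–(0.1785, -1.305, -1.985)  len=1.8024
  (v2,v4,v0) [-+-] → (0.1785, -0.120073, -1.985)–(0.1785, -1.305, -1.985)  len=1.1849
  (v1,v7,v3) [-+-] → (0.1785, 0.120073, 1.985)–(0.1785, 1.305, 1.985)  len=1.1849
  (v5,v1,v4) [+-+] → (0.1785, -1.305, 1.985)–(0.1785, -1.305, -0.18264)  len=2.1676
  (v5,v7,v1) [++-] → (0.1785, 0.120073, 1.985)–(0.1785, -1.305, 1.985)  len=1.4251
  (v3,v7,v2) [-+-] → (0.1785, 1.305, 1.985)–(0.1785, 1.305, 0.18264)  len=1.8024
  (v6,v4,v2) [++-] → (0.1785, -0.120073, -1.985)–(0.1785, 1.305, -1.985)  len=1.4251
  (v2,v7,v6) [-++] → (0.1785, 1.305, 0.18264)–(0.1785, 1.305, -1.985)  len=2.1676

Chained into 1 loop(s):
  loop 1: 8 segments, perimeter = 13.1600
Total perimeter = 13.160


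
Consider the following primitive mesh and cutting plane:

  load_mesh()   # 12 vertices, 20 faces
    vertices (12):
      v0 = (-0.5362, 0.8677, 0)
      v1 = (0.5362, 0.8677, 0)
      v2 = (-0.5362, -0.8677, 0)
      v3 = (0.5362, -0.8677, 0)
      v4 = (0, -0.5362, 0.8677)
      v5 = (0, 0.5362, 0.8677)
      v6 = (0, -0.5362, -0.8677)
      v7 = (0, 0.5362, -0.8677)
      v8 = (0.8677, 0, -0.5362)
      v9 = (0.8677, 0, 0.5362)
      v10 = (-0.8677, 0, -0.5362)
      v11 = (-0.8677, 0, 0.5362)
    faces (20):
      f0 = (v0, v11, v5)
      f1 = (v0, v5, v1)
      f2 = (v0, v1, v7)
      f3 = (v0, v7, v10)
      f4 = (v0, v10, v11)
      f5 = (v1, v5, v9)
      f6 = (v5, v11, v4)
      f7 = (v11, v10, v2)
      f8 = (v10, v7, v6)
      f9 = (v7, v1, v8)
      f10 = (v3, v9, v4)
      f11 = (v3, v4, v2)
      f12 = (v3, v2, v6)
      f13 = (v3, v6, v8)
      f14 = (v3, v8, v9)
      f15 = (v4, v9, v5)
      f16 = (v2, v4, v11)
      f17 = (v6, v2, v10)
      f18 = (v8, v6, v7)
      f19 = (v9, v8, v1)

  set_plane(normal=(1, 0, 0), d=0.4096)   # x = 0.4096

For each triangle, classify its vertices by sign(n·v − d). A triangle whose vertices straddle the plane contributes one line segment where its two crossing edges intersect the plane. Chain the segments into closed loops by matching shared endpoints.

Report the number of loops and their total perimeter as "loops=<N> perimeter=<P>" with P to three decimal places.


loops=1 perimeter=4.874

Straddling triangles (10 of 20):
  (v0,v5,v1) [--+] → (0.4096, 0.789431, 0.204869)–(0.4096, 0.8677, 0)  len=0.2193
  (v0,v1,v7) [-+-] → (0.4096, 0.8677, 0)–(0.4096, 0.789431, -0.204869)  len=0.2193
  (v1,v5,v9) [+-+] → (0.4096, 0.789431, 0.204869)–(0.4096, 0.283085, 0.711215)  len=0.7161
  (v7,v1,v8) [-++] → (0.4096, 0.789431, -0.204869)–(0.4096, 0.283085, -0.711215)  len=0.7161
  (v3,v9,v4) [++-] → (0.4096, -0.283085, 0.711215)–(0.4096, -0.789431, 0.204869)  len=0.7161
  (v3,v4,v2) [+--] → (0.4096, -0.789431, 0.204869)–(0.4096, -0.8677, 0)  len=0.2193
  (v3,v2,v6) [+--] → (0.4096, -0.8677, 0)–(0.4096, -0.789431, -0.204869)  len=0.2193
  (v3,v6,v8) [+-+] → (0.4096, -0.789431, -0.204869)–(0.4096, -0.283085, -0.711215)  len=0.7161
  (v4,v9,v5) [-+-] → (0.4096, -0.283085, 0.711215)–(0.4096, 0.283085, 0.711215)  len=0.5662
  (v8,v6,v7) [+--] → (0.4096, -0.283085, -0.711215)–(0.4096, 0.283085, -0.711215)  len=0.5662

Chained into 1 loop(s):
  loop 1: 10 segments, perimeter = 4.8739
Total perimeter = 4.874


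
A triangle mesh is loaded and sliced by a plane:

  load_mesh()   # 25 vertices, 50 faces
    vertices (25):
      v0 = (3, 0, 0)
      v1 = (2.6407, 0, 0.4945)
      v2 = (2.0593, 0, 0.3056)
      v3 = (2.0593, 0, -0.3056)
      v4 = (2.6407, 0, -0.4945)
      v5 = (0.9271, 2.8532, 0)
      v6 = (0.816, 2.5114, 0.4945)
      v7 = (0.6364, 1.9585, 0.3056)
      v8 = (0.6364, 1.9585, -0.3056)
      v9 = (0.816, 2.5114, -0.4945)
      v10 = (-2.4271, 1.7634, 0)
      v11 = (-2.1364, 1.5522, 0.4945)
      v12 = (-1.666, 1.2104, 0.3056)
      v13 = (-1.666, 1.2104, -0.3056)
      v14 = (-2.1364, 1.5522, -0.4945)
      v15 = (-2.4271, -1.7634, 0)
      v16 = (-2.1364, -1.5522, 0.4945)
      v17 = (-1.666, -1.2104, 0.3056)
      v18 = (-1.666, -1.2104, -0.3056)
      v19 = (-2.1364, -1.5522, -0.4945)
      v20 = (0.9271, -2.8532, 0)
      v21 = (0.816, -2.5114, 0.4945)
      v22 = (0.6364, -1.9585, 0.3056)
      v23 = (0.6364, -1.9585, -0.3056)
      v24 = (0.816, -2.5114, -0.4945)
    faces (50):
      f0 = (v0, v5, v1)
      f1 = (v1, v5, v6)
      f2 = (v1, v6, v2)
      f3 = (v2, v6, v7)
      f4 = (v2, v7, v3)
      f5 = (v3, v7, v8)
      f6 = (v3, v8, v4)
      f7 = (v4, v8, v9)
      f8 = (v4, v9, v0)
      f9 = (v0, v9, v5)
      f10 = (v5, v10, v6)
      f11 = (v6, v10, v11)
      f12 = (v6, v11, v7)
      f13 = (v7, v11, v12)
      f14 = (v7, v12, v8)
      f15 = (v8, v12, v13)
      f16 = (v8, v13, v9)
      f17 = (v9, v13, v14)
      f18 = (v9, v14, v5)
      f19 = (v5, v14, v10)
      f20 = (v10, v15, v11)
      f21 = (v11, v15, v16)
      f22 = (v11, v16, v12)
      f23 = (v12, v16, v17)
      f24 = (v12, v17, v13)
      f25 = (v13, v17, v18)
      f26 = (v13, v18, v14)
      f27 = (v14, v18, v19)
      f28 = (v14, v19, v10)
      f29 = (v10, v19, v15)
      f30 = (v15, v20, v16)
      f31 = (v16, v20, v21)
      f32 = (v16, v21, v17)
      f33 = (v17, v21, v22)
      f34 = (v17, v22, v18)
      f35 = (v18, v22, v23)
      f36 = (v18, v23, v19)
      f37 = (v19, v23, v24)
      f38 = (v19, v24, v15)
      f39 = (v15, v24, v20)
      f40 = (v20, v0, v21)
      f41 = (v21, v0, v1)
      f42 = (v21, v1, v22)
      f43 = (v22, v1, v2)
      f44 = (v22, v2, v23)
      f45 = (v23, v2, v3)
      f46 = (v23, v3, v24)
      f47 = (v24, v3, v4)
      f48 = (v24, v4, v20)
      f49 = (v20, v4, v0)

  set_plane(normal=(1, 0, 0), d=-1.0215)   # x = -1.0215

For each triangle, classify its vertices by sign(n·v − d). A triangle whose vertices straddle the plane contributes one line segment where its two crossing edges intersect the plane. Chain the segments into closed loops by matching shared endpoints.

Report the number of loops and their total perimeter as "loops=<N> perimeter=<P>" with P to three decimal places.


Straddling triangles (20 of 50):
  (v5,v10,v6) [+-+] → (-1.0215, 2.22009, 0)–(-1.0215, 2.08759, 0.214322)  len=0.2520
  (v6,v10,v11) [+--] → (-1.0215, 2.08759, 0.214322)–(-1.0215, 1.91442, 0.4945)  len=0.3294
  (v6,v11,v7) [+-+] → (-1.0215, 1.91442, 0.4945)–(-1.0215, 1.71557, 0.418546)  len=0.2129
  (v7,v11,v12) [+--] → (-1.0215, 1.71557, 0.418546)–(-1.0215, 1.41981, 0.3056)  len=0.3166
  (v7,v12,v8) [+-+] → (-1.0215, 1.41981, 0.3056)–(-1.0215, 1.41981, 0.13451)  len=0.1711
  (v8,v12,v13) [+--] → (-1.0215, 1.41981, 0.13451)–(-1.0215, 1.41981, -0.3056)  len=0.4401
  (v8,v13,v9) [+-+] → (-1.0215, 1.41981, -0.3056)–(-1.0215, 1.54823, -0.354652)  len=0.1375
  (v9,v13,v14) [+--] → (-1.0215, 1.54823, -0.354652)–(-1.0215, 1.91442, -0.4945)  len=0.3920
  (v9,v14,v5) [+-+] → (-1.0215, 1.91442, -0.4945)–(-1.0215, 2.02567, -0.314537)  len=0.2116
  (v5,v14,v10) [+--] → (-1.0215, 2.02567, -0.314537)–(-1.0215, 2.22009, 0)  len=0.3698
  (v15,v20,v16) [-+-] → (-1.0215, -2.22009, 0)–(-1.0215, -2.02567, 0.314537)  len=0.3698
  (v16,v20,v21) [-++] → (-1.0215, -2.02567, 0.314537)–(-1.0215, -1.91442, 0.4945)  len=0.2116
  (v16,v21,v17) [-+-] → (-1.0215, -1.91442, 0.4945)–(-1.0215, -1.54823, 0.354652)  len=0.3920
  (v17,v21,v22) [-++] → (-1.0215, -1.54823, 0.354652)–(-1.0215, -1.41981, 0.3056)  len=0.1375
  (v17,v22,v18) [-+-] → (-1.0215, -1.41981, 0.3056)–(-1.0215, -1.41981, -0.13451)  len=0.4401
  (v18,v22,v23) [-++] → (-1.0215, -1.41981, -0.13451)–(-1.0215, -1.41981, -0.3056)  len=0.1711
  (v18,v23,v19) [-+-] → (-1.0215, -1.41981, -0.3056)–(-1.0215, -1.71557, -0.418546)  len=0.3166
  (v19,v23,v24) [-++] → (-1.0215, -1.71557, -0.418546)–(-1.0215, -1.91442, -0.4945)  len=0.2129
  (v19,v24,v15) [-+-] → (-1.0215, -1.91442, -0.4945)–(-1.0215, -2.08759, -0.214322)  len=0.3294
  (v15,v24,v20) [-++] → (-1.0215, -2.08759, -0.214322)–(-1.0215, -2.22009, 0)  len=0.2520

Chained into 2 loop(s):
  loop 1: 10 segments, perimeter = 2.8328
  loop 2: 10 segments, perimeter = 2.8328
Total perimeter = 5.666

loops=2 perimeter=5.666


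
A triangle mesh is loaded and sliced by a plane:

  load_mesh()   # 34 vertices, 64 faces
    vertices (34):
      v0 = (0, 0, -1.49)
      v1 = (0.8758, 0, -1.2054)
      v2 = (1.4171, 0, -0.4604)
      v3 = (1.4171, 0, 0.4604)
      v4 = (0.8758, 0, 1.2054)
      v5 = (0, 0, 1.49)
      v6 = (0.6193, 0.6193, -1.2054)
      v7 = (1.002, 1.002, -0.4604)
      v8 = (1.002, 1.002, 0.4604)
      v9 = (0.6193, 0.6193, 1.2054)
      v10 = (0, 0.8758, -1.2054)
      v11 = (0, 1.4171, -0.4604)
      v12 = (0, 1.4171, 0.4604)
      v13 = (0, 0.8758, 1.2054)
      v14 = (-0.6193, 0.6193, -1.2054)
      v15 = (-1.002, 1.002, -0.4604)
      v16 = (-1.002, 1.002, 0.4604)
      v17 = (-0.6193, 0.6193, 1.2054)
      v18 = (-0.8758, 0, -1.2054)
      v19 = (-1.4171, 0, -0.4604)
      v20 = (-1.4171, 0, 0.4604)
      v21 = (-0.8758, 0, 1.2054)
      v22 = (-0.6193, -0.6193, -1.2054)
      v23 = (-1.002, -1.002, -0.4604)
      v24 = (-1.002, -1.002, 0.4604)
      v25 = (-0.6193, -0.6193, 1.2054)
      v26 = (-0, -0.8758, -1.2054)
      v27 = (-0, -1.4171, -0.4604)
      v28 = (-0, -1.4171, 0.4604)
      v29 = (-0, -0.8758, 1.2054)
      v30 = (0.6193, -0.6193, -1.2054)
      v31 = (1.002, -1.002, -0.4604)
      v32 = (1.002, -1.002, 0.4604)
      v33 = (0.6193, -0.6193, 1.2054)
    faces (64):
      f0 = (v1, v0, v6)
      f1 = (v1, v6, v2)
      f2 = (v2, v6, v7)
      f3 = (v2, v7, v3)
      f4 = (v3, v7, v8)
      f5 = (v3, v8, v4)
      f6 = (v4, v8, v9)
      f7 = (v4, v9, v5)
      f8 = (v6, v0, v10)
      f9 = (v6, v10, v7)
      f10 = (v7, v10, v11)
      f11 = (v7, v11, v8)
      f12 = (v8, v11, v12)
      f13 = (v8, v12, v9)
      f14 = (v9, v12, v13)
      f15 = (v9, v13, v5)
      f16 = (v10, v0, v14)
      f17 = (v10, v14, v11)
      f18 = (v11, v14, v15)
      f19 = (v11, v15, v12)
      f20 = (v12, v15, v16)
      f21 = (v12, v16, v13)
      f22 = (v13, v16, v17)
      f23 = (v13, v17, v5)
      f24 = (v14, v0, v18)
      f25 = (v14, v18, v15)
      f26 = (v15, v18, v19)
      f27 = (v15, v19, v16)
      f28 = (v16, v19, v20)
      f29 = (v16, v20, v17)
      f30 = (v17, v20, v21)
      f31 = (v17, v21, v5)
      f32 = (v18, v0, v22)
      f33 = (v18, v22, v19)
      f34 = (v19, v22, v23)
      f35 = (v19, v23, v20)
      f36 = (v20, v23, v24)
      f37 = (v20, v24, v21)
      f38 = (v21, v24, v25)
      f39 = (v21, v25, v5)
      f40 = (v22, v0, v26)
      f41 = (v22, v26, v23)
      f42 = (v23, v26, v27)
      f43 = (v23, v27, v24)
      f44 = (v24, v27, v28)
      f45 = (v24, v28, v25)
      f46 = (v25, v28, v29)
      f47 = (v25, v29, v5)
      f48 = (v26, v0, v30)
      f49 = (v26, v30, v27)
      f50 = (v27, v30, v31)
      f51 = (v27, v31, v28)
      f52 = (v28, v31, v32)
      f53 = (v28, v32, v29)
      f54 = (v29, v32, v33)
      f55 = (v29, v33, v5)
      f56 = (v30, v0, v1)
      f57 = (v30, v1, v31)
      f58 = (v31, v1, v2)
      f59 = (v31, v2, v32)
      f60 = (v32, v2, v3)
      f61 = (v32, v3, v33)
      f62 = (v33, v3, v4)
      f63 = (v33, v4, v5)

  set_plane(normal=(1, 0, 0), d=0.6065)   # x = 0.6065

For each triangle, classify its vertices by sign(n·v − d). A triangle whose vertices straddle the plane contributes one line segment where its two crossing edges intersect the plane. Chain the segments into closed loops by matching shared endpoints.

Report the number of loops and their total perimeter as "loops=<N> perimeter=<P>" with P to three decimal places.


loops=1 perimeter=8.049

Straddling triangles (20 of 64):
  (v1,v0,v6) [+-+] → (0.6065, 0, -1.29291)–(0.6065, 0.6065, -1.21128)  len=0.6120
  (v4,v9,v5) [++-] → (0.6065, 0.6065, 1.21128)–(0.6065, 0, 1.29291)  len=0.6120
  (v6,v0,v10) [+--] → (0.6065, 0.6065, -1.21128)–(0.6065, 0.624601, -1.2054)  len=0.0190
  (v6,v10,v7) [+-+] → (0.6065, 0.624601, -1.2054)–(0.6065, 0.952188, -0.754459)  len=0.5574
  (v7,v10,v11) [+--] → (0.6065, 0.952188, -0.754459)–(0.6065, 1.16584, -0.4604)  len=0.3635
  (v7,v11,v8) [+-+] → (0.6065, 1.16584, -0.4604)–(0.6065, 1.16584, 0.0969505)  len=0.5574
  (v8,v11,v12) [+--] → (0.6065, 1.16584, 0.0969505)–(0.6065, 1.16584, 0.4604)  len=0.3634
  (v8,v12,v9) [+-+] → (0.6065, 1.16584, 0.4604)–(0.6065, 0.635789, 1.19)  len=0.9018
  (v9,v12,v13) [+--] → (0.6065, 0.635789, 1.19)–(0.6065, 0.624601, 1.2054)  len=0.0190
  (v9,v13,v5) [+--] → (0.6065, 0.624601, 1.2054)–(0.6065, 0.6065, 1.21128)  len=0.0190
  (v26,v0,v30) [--+] → (0.6065, -0.6065, -1.21128)–(0.6065, -0.624601, -1.2054)  len=0.0190
  (v26,v30,v27) [-+-] → (0.6065, -0.624601, -1.2054)–(0.6065, -0.635789, -1.19)  len=0.0190
  (v27,v30,v31) [-++] → (0.6065, -0.635789, -1.19)–(0.6065, -1.16584, -0.4604)  len=0.9018
  (v27,v31,v28) [-+-] → (0.6065, -1.16584, -0.4604)–(0.6065, -1.16584, -0.0969505)  len=0.3634
  (v28,v31,v32) [-++] → (0.6065, -1.16584, -0.0969505)–(0.6065, -1.16584, 0.4604)  len=0.5574
  (v28,v32,v29) [-+-] → (0.6065, -1.16584, 0.4604)–(0.6065, -0.952188, 0.754459)  len=0.3635
  (v29,v32,v33) [-++] → (0.6065, -0.952188, 0.754459)–(0.6065, -0.624601, 1.2054)  len=0.5574
  (v29,v33,v5) [-+-] → (0.6065, -0.624601, 1.2054)–(0.6065, -0.6065, 1.21128)  len=0.0190
  (v30,v0,v1) [+-+] → (0.6065, -0.6065, -1.21128)–(0.6065, 0, -1.29291)  len=0.6120
  (v33,v4,v5) [++-] → (0.6065, 0, 1.29291)–(0.6065, -0.6065, 1.21128)  len=0.6120

Chained into 1 loop(s):
  loop 1: 20 segments, perimeter = 8.0490
Total perimeter = 8.049


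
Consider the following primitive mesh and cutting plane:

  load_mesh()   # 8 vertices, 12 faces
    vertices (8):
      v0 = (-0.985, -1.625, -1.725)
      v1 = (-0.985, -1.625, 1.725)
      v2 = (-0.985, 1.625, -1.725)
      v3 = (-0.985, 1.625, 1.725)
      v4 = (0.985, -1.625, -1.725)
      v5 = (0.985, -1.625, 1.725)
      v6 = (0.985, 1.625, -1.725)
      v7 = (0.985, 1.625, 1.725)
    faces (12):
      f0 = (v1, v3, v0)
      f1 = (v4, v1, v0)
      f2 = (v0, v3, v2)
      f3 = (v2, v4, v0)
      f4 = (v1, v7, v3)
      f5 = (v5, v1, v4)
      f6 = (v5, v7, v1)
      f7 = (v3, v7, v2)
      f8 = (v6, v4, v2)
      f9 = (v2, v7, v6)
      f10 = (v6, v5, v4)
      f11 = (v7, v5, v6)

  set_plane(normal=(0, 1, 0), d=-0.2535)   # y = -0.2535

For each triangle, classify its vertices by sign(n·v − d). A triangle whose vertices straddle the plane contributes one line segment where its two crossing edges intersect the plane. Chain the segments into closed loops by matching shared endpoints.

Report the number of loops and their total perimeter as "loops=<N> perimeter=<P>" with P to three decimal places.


Straddling triangles (8 of 12):
  (v1,v3,v0) [-+-] → (-0.985, -0.2535, 1.725)–(-0.985, -0.2535, -0.2691)  len=1.9941
  (v0,v3,v2) [-++] → (-0.985, -0.2535, -0.2691)–(-0.985, -0.2535, -1.725)  len=1.4559
  (v2,v4,v0) [+--] → (0.15366, -0.2535, -1.725)–(-0.985, -0.2535, -1.725)  len=1.1387
  (v1,v7,v3) [-++] → (-0.15366, -0.2535, 1.725)–(-0.985, -0.2535, 1.725)  len=0.8313
  (v5,v7,v1) [-+-] → (0.985, -0.2535, 1.725)–(-0.15366, -0.2535, 1.725)  len=1.1387
  (v6,v4,v2) [+-+] → (0.985, -0.2535, -1.725)–(0.15366, -0.2535, -1.725)  len=0.8313
  (v6,v5,v4) [+--] → (0.985, -0.2535, 0.2691)–(0.985, -0.2535, -1.725)  len=1.9941
  (v7,v5,v6) [+-+] → (0.985, -0.2535, 1.725)–(0.985, -0.2535, 0.2691)  len=1.4559

Chained into 1 loop(s):
  loop 1: 8 segments, perimeter = 10.8400
Total perimeter = 10.840

loops=1 perimeter=10.840


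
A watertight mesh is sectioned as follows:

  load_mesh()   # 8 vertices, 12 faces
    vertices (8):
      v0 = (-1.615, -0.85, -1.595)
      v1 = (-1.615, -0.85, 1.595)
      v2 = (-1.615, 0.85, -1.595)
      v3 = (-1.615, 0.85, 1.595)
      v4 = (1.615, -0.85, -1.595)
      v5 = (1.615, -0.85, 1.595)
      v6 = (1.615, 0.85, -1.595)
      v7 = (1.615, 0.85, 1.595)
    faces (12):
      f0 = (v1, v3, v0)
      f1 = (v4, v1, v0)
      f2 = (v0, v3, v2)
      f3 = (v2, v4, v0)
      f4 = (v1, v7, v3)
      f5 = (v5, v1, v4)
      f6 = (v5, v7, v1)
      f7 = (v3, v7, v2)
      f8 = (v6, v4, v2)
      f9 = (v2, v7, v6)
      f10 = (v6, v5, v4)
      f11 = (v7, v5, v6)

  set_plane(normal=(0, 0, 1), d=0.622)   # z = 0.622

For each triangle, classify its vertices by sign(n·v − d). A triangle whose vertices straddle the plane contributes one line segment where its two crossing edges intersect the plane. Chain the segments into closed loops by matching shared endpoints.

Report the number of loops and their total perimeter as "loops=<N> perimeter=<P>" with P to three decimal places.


Straddling triangles (8 of 12):
  (v1,v3,v0) [++-] → (-1.615, 0.331473, 0.622)–(-1.615, -0.85, 0.622)  len=1.1815
  (v4,v1,v0) [-+-] → (-0.629799, -0.85, 0.622)–(-1.615, -0.85, 0.622)  len=0.9852
  (v0,v3,v2) [-+-] → (-1.615, 0.331473, 0.622)–(-1.615, 0.85, 0.622)  len=0.5185
  (v5,v1,v4) [++-] → (-0.629799, -0.85, 0.622)–(1.615, -0.85, 0.622)  len=2.2448
  (v3,v7,v2) [++-] → (0.629799, 0.85, 0.622)–(-1.615, 0.85, 0.622)  len=2.2448
  (v2,v7,v6) [-+-] → (0.629799, 0.85, 0.622)–(1.615, 0.85, 0.622)  len=0.9852
  (v6,v5,v4) [-+-] → (1.615, -0.331473, 0.622)–(1.615, -0.85, 0.622)  len=0.5185
  (v7,v5,v6) [++-] → (1.615, -0.331473, 0.622)–(1.615, 0.85, 0.622)  len=1.1815

Chained into 1 loop(s):
  loop 1: 8 segments, perimeter = 9.8600
Total perimeter = 9.860

loops=1 perimeter=9.860


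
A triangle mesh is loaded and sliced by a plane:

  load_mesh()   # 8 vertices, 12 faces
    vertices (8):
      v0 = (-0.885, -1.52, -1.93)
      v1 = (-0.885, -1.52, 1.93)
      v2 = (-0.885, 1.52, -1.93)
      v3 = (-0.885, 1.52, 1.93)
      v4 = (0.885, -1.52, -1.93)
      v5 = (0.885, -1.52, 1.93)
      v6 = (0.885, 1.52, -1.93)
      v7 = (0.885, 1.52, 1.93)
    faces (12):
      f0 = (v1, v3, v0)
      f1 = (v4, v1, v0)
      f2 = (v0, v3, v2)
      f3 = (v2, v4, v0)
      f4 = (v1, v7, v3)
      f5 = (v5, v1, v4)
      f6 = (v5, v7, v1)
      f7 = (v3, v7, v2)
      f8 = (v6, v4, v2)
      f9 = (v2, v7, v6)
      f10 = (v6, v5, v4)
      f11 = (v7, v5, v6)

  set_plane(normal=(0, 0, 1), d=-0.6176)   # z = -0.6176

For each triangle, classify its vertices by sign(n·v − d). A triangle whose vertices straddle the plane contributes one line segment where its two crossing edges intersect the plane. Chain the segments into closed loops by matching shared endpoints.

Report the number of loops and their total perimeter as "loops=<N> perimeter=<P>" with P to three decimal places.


Straddling triangles (8 of 12):
  (v1,v3,v0) [++-] → (-0.885, -0.4864, -0.6176)–(-0.885, -1.52, -0.6176)  len=1.0336
  (v4,v1,v0) [-+-] → (0.2832, -1.52, -0.6176)–(-0.885, -1.52, -0.6176)  len=1.1682
  (v0,v3,v2) [-+-] → (-0.885, -0.4864, -0.6176)–(-0.885, 1.52, -0.6176)  len=2.0064
  (v5,v1,v4) [++-] → (0.2832, -1.52, -0.6176)–(0.885, -1.52, -0.6176)  len=0.6018
  (v3,v7,v2) [++-] → (-0.2832, 1.52, -0.6176)–(-0.885, 1.52, -0.6176)  len=0.6018
  (v2,v7,v6) [-+-] → (-0.2832, 1.52, -0.6176)–(0.885, 1.52, -0.6176)  len=1.1682
  (v6,v5,v4) [-+-] → (0.885, 0.4864, -0.6176)–(0.885, -1.52, -0.6176)  len=2.0064
  (v7,v5,v6) [++-] → (0.885, 0.4864, -0.6176)–(0.885, 1.52, -0.6176)  len=1.0336

Chained into 1 loop(s):
  loop 1: 8 segments, perimeter = 9.6200
Total perimeter = 9.620

loops=1 perimeter=9.620


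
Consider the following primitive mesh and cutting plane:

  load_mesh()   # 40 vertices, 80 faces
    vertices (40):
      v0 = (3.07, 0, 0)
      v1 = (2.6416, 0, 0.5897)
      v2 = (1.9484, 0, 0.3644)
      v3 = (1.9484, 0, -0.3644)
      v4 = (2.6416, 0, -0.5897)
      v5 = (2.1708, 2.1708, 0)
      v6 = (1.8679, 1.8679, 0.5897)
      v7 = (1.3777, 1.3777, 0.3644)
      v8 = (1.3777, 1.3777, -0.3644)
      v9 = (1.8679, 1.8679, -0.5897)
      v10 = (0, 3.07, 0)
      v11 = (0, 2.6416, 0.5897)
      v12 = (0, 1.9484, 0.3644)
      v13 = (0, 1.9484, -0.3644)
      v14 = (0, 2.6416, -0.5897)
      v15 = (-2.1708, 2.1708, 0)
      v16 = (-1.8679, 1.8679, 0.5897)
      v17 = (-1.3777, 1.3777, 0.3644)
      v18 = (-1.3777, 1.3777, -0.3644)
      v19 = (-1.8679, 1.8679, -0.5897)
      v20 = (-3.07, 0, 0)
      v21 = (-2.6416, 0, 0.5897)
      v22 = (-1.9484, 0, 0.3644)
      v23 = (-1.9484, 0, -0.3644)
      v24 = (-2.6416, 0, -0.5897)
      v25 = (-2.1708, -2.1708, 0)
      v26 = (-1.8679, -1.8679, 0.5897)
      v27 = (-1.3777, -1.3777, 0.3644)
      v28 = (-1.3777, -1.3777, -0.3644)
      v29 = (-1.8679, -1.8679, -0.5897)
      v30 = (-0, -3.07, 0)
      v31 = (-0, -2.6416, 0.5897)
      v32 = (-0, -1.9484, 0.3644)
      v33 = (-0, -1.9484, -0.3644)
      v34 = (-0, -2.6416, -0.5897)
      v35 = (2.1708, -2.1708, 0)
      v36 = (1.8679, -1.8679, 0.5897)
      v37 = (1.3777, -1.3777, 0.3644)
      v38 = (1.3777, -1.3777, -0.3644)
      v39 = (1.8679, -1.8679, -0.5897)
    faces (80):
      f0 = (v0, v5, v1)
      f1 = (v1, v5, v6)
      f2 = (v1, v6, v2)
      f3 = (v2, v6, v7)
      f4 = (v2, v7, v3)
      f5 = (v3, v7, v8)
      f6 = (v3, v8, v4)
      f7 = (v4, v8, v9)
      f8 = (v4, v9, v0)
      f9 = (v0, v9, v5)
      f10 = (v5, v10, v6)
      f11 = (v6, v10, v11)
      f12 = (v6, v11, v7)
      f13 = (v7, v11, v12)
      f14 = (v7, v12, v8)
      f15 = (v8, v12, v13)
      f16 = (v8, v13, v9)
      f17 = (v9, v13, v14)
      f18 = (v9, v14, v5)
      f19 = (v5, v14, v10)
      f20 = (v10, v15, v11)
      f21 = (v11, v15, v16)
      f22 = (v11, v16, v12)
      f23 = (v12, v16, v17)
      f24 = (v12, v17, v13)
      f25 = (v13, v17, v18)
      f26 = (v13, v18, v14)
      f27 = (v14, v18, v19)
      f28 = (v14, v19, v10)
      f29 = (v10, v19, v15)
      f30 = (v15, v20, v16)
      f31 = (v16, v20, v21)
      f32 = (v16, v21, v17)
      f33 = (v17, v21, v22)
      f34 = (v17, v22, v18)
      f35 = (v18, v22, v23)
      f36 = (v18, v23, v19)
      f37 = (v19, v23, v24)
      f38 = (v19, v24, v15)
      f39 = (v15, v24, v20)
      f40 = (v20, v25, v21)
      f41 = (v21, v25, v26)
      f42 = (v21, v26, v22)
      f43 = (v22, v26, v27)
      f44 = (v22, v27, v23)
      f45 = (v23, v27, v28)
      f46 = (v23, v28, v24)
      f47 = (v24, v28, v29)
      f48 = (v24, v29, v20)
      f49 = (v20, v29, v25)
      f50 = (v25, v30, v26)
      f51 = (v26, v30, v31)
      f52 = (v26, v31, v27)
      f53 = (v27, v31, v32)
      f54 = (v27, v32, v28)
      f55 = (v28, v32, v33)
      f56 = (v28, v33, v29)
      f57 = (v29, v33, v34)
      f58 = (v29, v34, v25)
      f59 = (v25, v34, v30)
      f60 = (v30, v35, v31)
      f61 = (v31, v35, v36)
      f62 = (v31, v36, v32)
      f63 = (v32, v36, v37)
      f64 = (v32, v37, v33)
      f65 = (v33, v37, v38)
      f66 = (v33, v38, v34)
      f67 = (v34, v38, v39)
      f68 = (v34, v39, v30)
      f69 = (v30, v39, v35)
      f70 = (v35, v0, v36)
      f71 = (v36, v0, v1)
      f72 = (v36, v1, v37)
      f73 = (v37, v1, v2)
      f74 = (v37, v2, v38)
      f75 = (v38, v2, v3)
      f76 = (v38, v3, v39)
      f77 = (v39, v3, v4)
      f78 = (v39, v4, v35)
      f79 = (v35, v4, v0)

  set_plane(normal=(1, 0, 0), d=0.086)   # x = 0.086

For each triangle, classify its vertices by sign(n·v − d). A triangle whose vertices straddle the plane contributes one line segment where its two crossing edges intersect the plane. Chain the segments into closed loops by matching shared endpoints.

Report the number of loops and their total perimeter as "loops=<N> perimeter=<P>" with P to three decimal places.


loops=2 perimeter=7.289

Straddling triangles (20 of 80):
  (v5,v10,v6) [+-+] → (0.086, 3.03438, 0)–(0.086, 3.01465, 0.0271504)  len=0.0336
  (v6,v10,v11) [+--] → (0.086, 3.01465, 0.0271504)–(0.086, 2.60598, 0.5897)  len=0.6953
  (v6,v11,v7) [+-+] → (0.086, 2.60598, 0.5897)–(0.086, 2.5627, 0.575636)  len=0.0455
  (v7,v11,v12) [+--] → (0.086, 2.5627, 0.575636)–(0.086, 1.91278, 0.3644)  len=0.6834
  (v7,v12,v8) [+-+] → (0.086, 1.91278, 0.3644)–(0.086, 1.91278, 0.318906)  len=0.0455
  (v8,v12,v13) [+--] → (0.086, 1.91278, 0.318906)–(0.086, 1.91278, -0.3644)  len=0.6833
  (v8,v13,v9) [+-+] → (0.086, 1.91278, -0.3644)–(0.086, 1.94469, -0.374773)  len=0.0336
  (v9,v13,v14) [+--] → (0.086, 1.94469, -0.374773)–(0.086, 2.60598, -0.5897)  len=0.6953
  (v9,v14,v5) [+-+] → (0.086, 2.60598, -0.5897)–(0.086, 2.62295, -0.566338)  len=0.0289
  (v5,v14,v10) [+--] → (0.086, 2.62295, -0.566338)–(0.086, 3.03438, 0)  len=0.7000
  (v30,v35,v31) [-+-] → (0.086, -3.03438, 0)–(0.086, -2.62295, 0.566338)  len=0.7000
  (v31,v35,v36) [-++] → (0.086, -2.62295, 0.566338)–(0.086, -2.60598, 0.5897)  len=0.0289
  (v31,v36,v32) [-+-] → (0.086, -2.60598, 0.5897)–(0.086, -1.94469, 0.374773)  len=0.6953
  (v32,v36,v37) [-++] → (0.086, -1.94469, 0.374773)–(0.086, -1.91278, 0.3644)  len=0.0336
  (v32,v37,v33) [-+-] → (0.086, -1.91278, 0.3644)–(0.086, -1.91278, -0.318906)  len=0.6833
  (v33,v37,v38) [-++] → (0.086, -1.91278, -0.318906)–(0.086, -1.91278, -0.3644)  len=0.0455
  (v33,v38,v34) [-+-] → (0.086, -1.91278, -0.3644)–(0.086, -2.5627, -0.575636)  len=0.6834
  (v34,v38,v39) [-++] → (0.086, -2.5627, -0.575636)–(0.086, -2.60598, -0.5897)  len=0.0455
  (v34,v39,v30) [-+-] → (0.086, -2.60598, -0.5897)–(0.086, -3.01465, -0.0271504)  len=0.6953
  (v30,v39,v35) [-++] → (0.086, -3.01465, -0.0271504)–(0.086, -3.03438, 0)  len=0.0336

Chained into 2 loop(s):
  loop 1: 10 segments, perimeter = 3.6444
  loop 2: 10 segments, perimeter = 3.6444
Total perimeter = 7.289


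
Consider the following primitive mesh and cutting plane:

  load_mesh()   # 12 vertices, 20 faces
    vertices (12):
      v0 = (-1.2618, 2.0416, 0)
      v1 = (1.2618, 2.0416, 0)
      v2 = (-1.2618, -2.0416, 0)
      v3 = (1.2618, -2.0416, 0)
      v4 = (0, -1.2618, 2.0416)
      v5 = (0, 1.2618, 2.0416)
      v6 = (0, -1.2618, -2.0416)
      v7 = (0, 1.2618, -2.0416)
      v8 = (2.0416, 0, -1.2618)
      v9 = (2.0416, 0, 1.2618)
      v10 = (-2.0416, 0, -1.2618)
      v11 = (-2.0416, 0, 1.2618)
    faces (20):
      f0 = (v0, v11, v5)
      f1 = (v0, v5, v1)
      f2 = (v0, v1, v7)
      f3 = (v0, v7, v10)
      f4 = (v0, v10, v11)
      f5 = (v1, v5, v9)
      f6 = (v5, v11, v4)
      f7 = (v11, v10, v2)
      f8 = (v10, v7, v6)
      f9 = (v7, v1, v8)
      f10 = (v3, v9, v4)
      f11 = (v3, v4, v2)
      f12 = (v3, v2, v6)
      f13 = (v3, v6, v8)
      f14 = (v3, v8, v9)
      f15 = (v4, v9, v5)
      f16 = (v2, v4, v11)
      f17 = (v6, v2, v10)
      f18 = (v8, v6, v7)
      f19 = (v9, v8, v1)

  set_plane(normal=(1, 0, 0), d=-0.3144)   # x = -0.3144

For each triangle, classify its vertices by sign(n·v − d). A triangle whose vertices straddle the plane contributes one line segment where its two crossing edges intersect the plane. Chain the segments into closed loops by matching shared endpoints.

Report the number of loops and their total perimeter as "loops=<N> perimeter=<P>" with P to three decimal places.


Straddling triangles (10 of 20):
  (v0,v11,v5) [--+] → (-0.3144, 1.06749, 1.92151)–(-0.3144, 1.4561, 1.5329)  len=0.5496
  (v0,v5,v1) [-++] → (-0.3144, 1.4561, 1.5329)–(-0.3144, 2.0416, 0)  len=1.6409
  (v0,v1,v7) [-++] → (-0.3144, 2.0416, 0)–(-0.3144, 1.4561, -1.5329)  len=1.6409
  (v0,v7,v10) [-+-] → (-0.3144, 1.4561, -1.5329)–(-0.3144, 1.06749, -1.92151)  len=0.5496
  (v5,v11,v4) [+-+] → (-0.3144, 1.06749, 1.92151)–(-0.3144, -1.06749, 1.92151)  len=2.1350
  (v10,v7,v6) [-++] → (-0.3144, 1.06749, -1.92151)–(-0.3144, -1.06749, -1.92151)  len=2.1350
  (v3,v4,v2) [++-] → (-0.3144, -1.4561, 1.5329)–(-0.3144, -2.0416, 0)  len=1.6409
  (v3,v2,v6) [+-+] → (-0.3144, -2.0416, 0)–(-0.3144, -1.4561, -1.5329)  len=1.6409
  (v2,v4,v11) [-+-] → (-0.3144, -1.4561, 1.5329)–(-0.3144, -1.06749, 1.92151)  len=0.5496
  (v6,v2,v10) [+--] → (-0.3144, -1.4561, -1.5329)–(-0.3144, -1.06749, -1.92151)  len=0.5496

Chained into 1 loop(s):
  loop 1: 10 segments, perimeter = 13.0319
Total perimeter = 13.032

loops=1 perimeter=13.032


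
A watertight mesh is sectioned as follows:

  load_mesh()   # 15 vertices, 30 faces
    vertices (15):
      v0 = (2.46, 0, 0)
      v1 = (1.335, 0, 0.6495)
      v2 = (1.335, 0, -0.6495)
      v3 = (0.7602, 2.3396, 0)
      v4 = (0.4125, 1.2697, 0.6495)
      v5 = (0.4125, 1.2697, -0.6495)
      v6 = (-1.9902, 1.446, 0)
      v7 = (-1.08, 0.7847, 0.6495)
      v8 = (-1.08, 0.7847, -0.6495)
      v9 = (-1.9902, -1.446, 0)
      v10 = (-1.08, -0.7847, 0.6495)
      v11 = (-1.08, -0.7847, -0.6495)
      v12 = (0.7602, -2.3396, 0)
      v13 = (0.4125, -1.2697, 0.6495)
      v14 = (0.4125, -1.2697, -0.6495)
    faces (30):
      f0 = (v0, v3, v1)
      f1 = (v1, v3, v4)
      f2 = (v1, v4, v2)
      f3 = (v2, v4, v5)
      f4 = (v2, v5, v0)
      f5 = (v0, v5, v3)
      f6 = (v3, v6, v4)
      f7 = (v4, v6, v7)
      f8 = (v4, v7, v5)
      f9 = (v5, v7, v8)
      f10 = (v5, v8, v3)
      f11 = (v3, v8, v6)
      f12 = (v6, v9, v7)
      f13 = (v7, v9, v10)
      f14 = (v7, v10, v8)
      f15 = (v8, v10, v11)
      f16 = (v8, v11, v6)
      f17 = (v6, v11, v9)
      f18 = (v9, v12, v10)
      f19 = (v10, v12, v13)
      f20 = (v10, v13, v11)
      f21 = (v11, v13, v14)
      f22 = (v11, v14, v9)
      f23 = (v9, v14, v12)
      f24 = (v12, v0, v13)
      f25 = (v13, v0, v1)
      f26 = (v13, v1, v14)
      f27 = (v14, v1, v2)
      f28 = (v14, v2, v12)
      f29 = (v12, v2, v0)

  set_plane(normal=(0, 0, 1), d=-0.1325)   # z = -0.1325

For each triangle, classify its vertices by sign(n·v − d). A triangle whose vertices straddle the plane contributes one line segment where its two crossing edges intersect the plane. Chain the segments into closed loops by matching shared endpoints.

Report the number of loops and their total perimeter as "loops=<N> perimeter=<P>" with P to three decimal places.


Straddling triangles (20 of 30):
  (v1,v4,v2) [++-] → (0.967846, 0.505339, -0.1325)–(1.335, 0, -0.1325)  len=0.6246
  (v2,v4,v5) [-+-] → (0.967846, 0.505339, -0.1325)–(0.4125, 1.2697, -0.1325)  len=0.9448
  (v2,v5,v0) [--+] → (2.0423, 0.259023, -0.1325)–(2.2305, 0, -0.1325)  len=0.3202
  (v0,v5,v3) [+-+] → (2.0423, 0.259023, -0.1325)–(0.689268, 2.12134, -0.1325)  len=2.3019
  (v4,v7,v5) [++-] → (-0.181513, 1.07667, -0.1325)–(0.4125, 1.2697, -0.1325)  len=0.6246
  (v5,v7,v8) [-+-] → (-0.181513, 1.07667, -0.1325)–(-1.08, 0.7847, -0.1325)  len=0.9447
  (v5,v8,v3) [--+] → (0.384794, 2.0224, -0.1325)–(0.689268, 2.12134, -0.1325)  len=0.3201
  (v3,v8,v6) [+-+] → (0.384794, 2.0224, -0.1325)–(-1.80452, 1.31109, -0.1325)  len=2.3020
  (v7,v10,v8) [++-] → (-1.08, 0.160081, -0.1325)–(-1.08, 0.7847, -0.1325)  len=0.6246
  (v8,v10,v11) [-+-] → (-1.08, 0.160081, -0.1325)–(-1.08, -0.7847, -0.1325)  len=0.9448
  (v8,v11,v6) [--+] → (-1.80452, 0.99093, -0.1325)–(-1.80452, 1.31109, -0.1325)  len=0.3202
  (v6,v11,v9) [+-+] → (-1.80452, 0.99093, -0.1325)–(-1.80452, -1.31109, -0.1325)  len=2.3020
  (v10,v13,v11) [++-] → (-0.485987, -0.977729, -0.1325)–(-1.08, -0.7847, -0.1325)  len=0.6246
  (v11,v13,v14) [-+-] → (-0.485987, -0.977729, -0.1325)–(0.4125, -1.2697, -0.1325)  len=0.9447
  (v11,v14,v9) [--+] → (-1.50004, -1.41003, -0.1325)–(-1.80452, -1.31109, -0.1325)  len=0.3201
  (v9,v14,v12) [+-+] → (-1.50004, -1.41003, -0.1325)–(0.689268, -2.12134, -0.1325)  len=2.3020
  (v13,v1,v14) [++-] → (0.779654, -0.764361, -0.1325)–(0.4125, -1.2697, -0.1325)  len=0.6246
  (v14,v1,v2) [-+-] → (0.779654, -0.764361, -0.1325)–(1.335, 0, -0.1325)  len=0.9448
  (v14,v2,v12) [--+] → (0.877461, -1.86231, -0.1325)–(0.689268, -2.12134, -0.1325)  len=0.3202
  (v12,v2,v0) [+-+] → (0.877461, -1.86231, -0.1325)–(2.2305, 0, -0.1325)  len=2.3019

Chained into 2 loop(s):
  loop 1: 10 segments, perimeter = 7.8469
  loop 2: 10 segments, perimeter = 13.1106
Total perimeter = 20.958

loops=2 perimeter=20.958


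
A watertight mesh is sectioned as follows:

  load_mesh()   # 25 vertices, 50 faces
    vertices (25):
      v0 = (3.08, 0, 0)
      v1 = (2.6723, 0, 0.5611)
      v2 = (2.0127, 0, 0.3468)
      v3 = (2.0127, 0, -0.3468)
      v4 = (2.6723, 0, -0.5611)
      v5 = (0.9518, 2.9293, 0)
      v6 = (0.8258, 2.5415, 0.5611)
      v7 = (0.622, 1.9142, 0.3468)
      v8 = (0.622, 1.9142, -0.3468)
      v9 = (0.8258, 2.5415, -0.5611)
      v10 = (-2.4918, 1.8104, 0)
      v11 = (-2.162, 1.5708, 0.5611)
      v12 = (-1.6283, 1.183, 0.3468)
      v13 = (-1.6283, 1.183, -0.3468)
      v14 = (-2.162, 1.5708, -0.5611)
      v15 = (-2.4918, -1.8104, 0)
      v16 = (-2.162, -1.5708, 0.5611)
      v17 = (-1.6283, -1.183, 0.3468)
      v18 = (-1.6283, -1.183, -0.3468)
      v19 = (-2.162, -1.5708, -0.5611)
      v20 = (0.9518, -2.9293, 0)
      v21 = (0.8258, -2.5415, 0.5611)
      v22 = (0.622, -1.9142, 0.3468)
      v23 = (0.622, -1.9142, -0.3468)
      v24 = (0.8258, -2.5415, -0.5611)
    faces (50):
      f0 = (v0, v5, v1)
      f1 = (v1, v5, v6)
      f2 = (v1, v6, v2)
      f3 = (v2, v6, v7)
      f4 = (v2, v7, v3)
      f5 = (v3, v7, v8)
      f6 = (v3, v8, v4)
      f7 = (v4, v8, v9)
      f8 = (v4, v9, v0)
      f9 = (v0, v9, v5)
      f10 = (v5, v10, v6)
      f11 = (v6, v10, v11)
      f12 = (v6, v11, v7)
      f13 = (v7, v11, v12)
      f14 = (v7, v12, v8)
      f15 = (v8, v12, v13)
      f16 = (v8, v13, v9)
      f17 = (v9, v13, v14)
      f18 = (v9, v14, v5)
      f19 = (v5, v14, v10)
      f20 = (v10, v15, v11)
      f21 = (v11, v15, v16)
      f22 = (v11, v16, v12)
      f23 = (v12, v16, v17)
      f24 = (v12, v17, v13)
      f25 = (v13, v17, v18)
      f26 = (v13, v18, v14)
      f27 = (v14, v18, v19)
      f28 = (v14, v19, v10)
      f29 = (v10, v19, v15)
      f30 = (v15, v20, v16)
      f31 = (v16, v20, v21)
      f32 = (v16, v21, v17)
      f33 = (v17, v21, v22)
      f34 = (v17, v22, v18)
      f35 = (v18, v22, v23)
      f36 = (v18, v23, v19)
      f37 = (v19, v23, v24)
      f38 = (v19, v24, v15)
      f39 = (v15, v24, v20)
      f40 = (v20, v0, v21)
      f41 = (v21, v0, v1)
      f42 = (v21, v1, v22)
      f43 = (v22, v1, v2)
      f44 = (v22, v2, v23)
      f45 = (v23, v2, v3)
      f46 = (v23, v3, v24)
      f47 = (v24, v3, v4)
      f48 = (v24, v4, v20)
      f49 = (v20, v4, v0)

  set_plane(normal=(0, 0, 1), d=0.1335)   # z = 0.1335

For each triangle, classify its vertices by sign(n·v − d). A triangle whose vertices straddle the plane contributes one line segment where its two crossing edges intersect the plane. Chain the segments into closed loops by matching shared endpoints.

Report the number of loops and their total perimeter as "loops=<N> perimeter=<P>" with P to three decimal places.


loops=2 perimeter=29.364

Straddling triangles (20 of 50):
  (v0,v5,v1) [--+] → (1.36115, 2.23234, 0.1335)–(2.983, 0, 0.1335)  len=2.7593
  (v1,v5,v6) [+-+] → (1.36115, 2.23234, 0.1335)–(0.921821, 2.83703, 0.1335)  len=0.7474
  (v2,v7,v3) [++-] → (1.04968, 1.32553, 0.1335)–(2.0127, 0, 0.1335)  len=1.6384
  (v3,v7,v8) [-+-] → (1.04968, 1.32553, 0.1335)–(0.622, 1.9142, 0.1335)  len=0.7276
  (v5,v10,v6) [--+] → (-1.70246, 1.98435, 0.1335)–(0.921821, 2.83703, 0.1335)  len=2.7593
  (v6,v10,v11) [+-+] → (-1.70246, 1.98435, 0.1335)–(-2.41333, 1.75339, 0.1335)  len=0.7474
  (v7,v12,v8) [++-] → (-0.936274, 1.40786, 0.1335)–(0.622, 1.9142, 0.1335)  len=1.6385
  (v8,v12,v13) [-+-] → (-0.936274, 1.40786, 0.1335)–(-1.6283, 1.183, 0.1335)  len=0.7276
  (v10,v15,v11) [--+] → (-2.41333, -1.00593, 0.1335)–(-2.41333, 1.75339, 0.1335)  len=2.7593
  (v11,v15,v16) [+-+] → (-2.41333, -1.00593, 0.1335)–(-2.41333, -1.75339, 0.1335)  len=0.7475
  (v12,v17,v13) [++-] → (-1.6283, -0.455394, 0.1335)–(-1.6283, 1.183, 0.1335)  len=1.6384
  (v13,v17,v18) [-+-] → (-1.6283, -0.455394, 0.1335)–(-1.6283, -1.183, 0.1335)  len=0.7276
  (v15,v20,v16) [--+] → (0.210948, -2.60608, 0.1335)–(-2.41333, -1.75339, 0.1335)  len=2.7593
  (v16,v20,v21) [+-+] → (0.210948, -2.60608, 0.1335)–(0.921821, -2.83703, 0.1335)  len=0.7474
  (v17,v22,v18) [++-] → (-0.0700256, -1.68934, 0.1335)–(-1.6283, -1.183, 0.1335)  len=1.6385
  (v18,v22,v23) [-+-] → (-0.0700256, -1.68934, 0.1335)–(0.622, -1.9142, 0.1335)  len=0.7276
  (v20,v0,v21) [--+] → (2.54367, -0.604688, 0.1335)–(0.921821, -2.83703, 0.1335)  len=2.7593
  (v21,v0,v1) [+-+] → (2.54367, -0.604688, 0.1335)–(2.983, 0, 0.1335)  len=0.7474
  (v22,v2,v23) [++-] → (1.58502, -0.588666, 0.1335)–(0.622, -1.9142, 0.1335)  len=1.6384
  (v23,v2,v3) [-+-] → (1.58502, -0.588666, 0.1335)–(2.0127, 0, 0.1335)  len=0.7276

Chained into 2 loop(s):
  loop 1: 10 segments, perimeter = 17.5338
  loop 2: 10 segments, perimeter = 11.8303
Total perimeter = 29.364


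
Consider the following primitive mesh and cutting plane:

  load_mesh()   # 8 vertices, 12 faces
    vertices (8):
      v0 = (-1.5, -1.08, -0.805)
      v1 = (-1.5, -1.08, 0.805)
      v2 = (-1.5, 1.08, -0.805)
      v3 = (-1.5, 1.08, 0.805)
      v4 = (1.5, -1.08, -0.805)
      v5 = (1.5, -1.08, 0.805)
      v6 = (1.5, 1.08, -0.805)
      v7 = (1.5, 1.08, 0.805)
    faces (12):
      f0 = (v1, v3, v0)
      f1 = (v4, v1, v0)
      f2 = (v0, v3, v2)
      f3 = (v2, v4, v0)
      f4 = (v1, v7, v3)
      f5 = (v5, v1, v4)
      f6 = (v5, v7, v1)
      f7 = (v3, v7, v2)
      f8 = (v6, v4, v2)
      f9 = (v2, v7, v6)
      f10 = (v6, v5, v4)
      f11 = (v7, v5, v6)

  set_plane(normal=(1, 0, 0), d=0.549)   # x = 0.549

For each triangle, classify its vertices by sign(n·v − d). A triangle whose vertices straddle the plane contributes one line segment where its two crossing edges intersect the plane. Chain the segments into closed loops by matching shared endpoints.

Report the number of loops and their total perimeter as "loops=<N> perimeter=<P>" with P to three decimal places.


loops=1 perimeter=7.540

Straddling triangles (8 of 12):
  (v4,v1,v0) [+--] → (0.549, -1.08, -0.29463)–(0.549, -1.08, -0.805)  len=0.5104
  (v2,v4,v0) [-+-] → (0.549, -0.39528, -0.805)–(0.549, -1.08, -0.805)  len=0.6847
  (v1,v7,v3) [-+-] → (0.549, 0.39528, 0.805)–(0.549, 1.08, 0.805)  len=0.6847
  (v5,v1,v4) [+-+] → (0.549, -1.08, 0.805)–(0.549, -1.08, -0.29463)  len=1.0996
  (v5,v7,v1) [++-] → (0.549, 0.39528, 0.805)–(0.549, -1.08, 0.805)  len=1.4753
  (v3,v7,v2) [-+-] → (0.549, 1.08, 0.805)–(0.549, 1.08, 0.29463)  len=0.5104
  (v6,v4,v2) [++-] → (0.549, -0.39528, -0.805)–(0.549, 1.08, -0.805)  len=1.4753
  (v2,v7,v6) [-++] → (0.549, 1.08, 0.29463)–(0.549, 1.08, -0.805)  len=1.0996

Chained into 1 loop(s):
  loop 1: 8 segments, perimeter = 7.5400
Total perimeter = 7.540


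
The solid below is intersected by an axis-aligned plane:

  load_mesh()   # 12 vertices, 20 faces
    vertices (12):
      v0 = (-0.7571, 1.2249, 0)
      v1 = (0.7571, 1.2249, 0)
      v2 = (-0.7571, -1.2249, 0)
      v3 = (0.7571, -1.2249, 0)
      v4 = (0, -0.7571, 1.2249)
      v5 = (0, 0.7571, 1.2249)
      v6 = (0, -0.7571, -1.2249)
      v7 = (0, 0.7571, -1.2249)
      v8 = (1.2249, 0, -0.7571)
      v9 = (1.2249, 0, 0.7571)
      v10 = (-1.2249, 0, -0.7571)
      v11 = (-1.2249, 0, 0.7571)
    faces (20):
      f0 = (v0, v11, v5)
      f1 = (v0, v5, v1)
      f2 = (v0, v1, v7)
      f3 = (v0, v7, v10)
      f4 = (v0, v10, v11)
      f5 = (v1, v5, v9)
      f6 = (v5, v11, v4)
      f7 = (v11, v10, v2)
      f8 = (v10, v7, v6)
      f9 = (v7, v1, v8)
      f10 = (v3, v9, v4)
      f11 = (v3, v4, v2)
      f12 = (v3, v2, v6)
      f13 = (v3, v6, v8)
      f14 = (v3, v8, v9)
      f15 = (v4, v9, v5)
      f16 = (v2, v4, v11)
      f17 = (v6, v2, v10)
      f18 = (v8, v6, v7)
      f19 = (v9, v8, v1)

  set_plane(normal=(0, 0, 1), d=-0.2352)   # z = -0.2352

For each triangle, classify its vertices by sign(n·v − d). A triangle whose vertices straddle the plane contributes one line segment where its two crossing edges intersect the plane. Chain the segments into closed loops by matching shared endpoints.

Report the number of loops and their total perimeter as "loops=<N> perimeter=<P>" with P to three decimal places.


Straddling triangles (10 of 20):
  (v0,v1,v7) [++-] → (0.611725, 1.13508, -0.2352)–(-0.611725, 1.13508, -0.2352)  len=1.2234
  (v0,v7,v10) [+--] → (-0.611725, 1.13508, -0.2352)–(-0.902426, 0.844374, -0.2352)  len=0.4111
  (v0,v10,v11) [+-+] → (-0.902426, 0.844374, -0.2352)–(-1.2249, 0, -0.2352)  len=0.9039
  (v11,v10,v2) [+-+] → (-1.2249, 0, -0.2352)–(-0.902426, -0.844374, -0.2352)  len=0.9039
  (v7,v1,v8) [-+-] → (0.611725, 1.13508, -0.2352)–(0.902426, 0.844374, -0.2352)  len=0.4111
  (v3,v2,v6) [++-] → (-0.611725, -1.13508, -0.2352)–(0.611725, -1.13508, -0.2352)  len=1.2234
  (v3,v6,v8) [+--] → (0.611725, -1.13508, -0.2352)–(0.902426, -0.844374, -0.2352)  len=0.4111
  (v3,v8,v9) [+-+] → (0.902426, -0.844374, -0.2352)–(1.2249, 0, -0.2352)  len=0.9039
  (v6,v2,v10) [-+-] → (-0.611725, -1.13508, -0.2352)–(-0.902426, -0.844374, -0.2352)  len=0.4111
  (v9,v8,v1) [+-+] → (1.2249, 0, -0.2352)–(0.902426, 0.844374, -0.2352)  len=0.9039

Chained into 1 loop(s):
  loop 1: 10 segments, perimeter = 7.7068
Total perimeter = 7.707

loops=1 perimeter=7.707
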